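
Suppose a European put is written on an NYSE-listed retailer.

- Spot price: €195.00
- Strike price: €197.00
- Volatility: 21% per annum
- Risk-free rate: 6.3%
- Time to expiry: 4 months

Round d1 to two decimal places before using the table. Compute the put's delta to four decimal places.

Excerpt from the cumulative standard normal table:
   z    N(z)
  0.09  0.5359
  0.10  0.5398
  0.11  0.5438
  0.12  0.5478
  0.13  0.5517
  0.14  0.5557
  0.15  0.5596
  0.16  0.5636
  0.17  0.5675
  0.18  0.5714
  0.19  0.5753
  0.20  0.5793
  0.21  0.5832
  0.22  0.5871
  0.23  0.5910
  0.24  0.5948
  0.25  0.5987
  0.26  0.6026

σ√T = 0.21 × 0.5774 = 0.1212
d₁ = [ln(195/197) + (0.063 + 0.21²/2)·0.3333] / 0.1212 = [-0.0102 + 0.0284] / 0.1212 = 0.1497 → 0.15
N(d₁) = N(0.15) = 0.5596
Δ_put = N(d₁) − 1 = 0.5596 − 1 = -0.4404

-0.4404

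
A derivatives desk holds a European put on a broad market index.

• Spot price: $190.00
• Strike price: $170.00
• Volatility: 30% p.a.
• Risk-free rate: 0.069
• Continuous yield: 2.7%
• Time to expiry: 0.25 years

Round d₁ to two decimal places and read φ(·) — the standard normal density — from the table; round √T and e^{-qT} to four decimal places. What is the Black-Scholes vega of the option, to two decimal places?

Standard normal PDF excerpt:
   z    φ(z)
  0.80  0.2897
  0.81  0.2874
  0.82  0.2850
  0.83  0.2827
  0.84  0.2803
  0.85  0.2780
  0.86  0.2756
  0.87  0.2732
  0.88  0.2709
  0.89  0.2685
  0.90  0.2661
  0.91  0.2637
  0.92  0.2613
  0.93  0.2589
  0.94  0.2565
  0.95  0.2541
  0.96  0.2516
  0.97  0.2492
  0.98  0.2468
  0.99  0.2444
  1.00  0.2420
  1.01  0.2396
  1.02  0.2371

σ√T = 0.3 × 0.5000 = 0.1500
ln(S/K) + (r − q + σ²/2)T = ln(190/170) + (0.069 − 0.027 + 0.3²/2)·0.25 = 0.1112 + 0.0218 = 0.1330
d₁ = 0.1330 / 0.1500 = 0.8865 ≈ 0.89
√T = √0.25 = 0.5000
φ(d₁) = φ(0.89) = 0.2685
e^(−qT) = e^(−0.027·0.25) = 0.9933
vega = S·e^(−qT)·φ(d₁)·√T = 190·0.9933·0.2685·0.5000 = 25.3366

25.34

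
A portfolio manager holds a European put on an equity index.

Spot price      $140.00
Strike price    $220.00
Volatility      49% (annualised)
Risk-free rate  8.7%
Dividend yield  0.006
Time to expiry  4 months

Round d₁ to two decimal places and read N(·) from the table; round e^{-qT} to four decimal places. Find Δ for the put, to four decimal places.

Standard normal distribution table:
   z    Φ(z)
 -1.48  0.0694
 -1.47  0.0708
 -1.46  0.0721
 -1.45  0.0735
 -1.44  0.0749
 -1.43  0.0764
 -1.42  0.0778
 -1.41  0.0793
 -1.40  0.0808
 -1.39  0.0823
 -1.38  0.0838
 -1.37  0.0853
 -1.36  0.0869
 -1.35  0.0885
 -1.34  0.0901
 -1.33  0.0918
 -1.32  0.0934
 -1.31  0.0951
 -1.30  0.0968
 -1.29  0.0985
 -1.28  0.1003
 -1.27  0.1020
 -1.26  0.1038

-0.9113

σ√T = 0.49 × 0.5774 = 0.2829
d₁ = [ln(140/220) + (0.087 − 0.006 + ½·0.49²)·0.3333] / (σ√T) = (-0.4520 + 0.0670) / 0.2829 = -1.3608 ⇒ -1.36
N(d₁) = N(-1.36) = 0.0869
Δ_put = exp(−qT)·(N(d₁) − 1) = 0.9980·(0.0869 − 1) = -0.9113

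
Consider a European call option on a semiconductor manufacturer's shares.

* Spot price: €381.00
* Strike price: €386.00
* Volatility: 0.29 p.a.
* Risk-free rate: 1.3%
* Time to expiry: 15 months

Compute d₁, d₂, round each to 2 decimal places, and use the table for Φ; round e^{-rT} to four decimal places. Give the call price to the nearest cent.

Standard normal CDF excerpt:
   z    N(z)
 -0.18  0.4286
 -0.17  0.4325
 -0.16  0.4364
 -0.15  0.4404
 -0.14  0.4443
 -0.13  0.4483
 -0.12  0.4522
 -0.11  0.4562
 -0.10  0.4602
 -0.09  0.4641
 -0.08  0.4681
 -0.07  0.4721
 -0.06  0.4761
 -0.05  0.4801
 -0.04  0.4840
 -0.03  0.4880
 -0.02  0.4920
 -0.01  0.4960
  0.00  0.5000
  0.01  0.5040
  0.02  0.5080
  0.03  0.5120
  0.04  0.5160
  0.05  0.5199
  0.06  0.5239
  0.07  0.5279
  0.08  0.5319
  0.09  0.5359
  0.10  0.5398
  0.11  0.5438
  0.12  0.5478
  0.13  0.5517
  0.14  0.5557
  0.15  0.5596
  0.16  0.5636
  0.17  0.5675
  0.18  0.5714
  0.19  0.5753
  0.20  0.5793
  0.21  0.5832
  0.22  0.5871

€48.96

T = 1.25;  σ√T = 0.3242
d₁ = [ln(381/386) + (0.013 + 0.29²/2)·1.25] / 0.3242 = [-0.0130 + 0.0688] / 0.3242 = 0.1720 which rounds to 0.17
d₂ = d₁ − σ√T = 0.1720 − 0.3242 = -0.1522 which rounds to -0.15
e^(−rT) = e^(−0.013·1.25) = 0.9839
N(d₁) = N(0.17) = 0.5675;  N(d₂) = N(-0.15) = 0.4404
C = 381·0.5675 − 386·0.9839·0.4404 = 216.2175 − 167.2575 = 48.9600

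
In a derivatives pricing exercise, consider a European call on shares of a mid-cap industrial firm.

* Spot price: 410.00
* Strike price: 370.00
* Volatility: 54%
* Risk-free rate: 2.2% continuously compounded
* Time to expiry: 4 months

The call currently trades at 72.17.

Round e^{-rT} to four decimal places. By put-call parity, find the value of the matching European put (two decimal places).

29.47

e^(−rT) = e^(−0.022·0.3333) = 0.9927
Put-call parity: C − P = S − K·e^(−rT) = 410 − 370·0.9927 = 410 − 367.2990 = 42.7010
P = C − (C − P) = 72.17 − (42.7010) = 29.4690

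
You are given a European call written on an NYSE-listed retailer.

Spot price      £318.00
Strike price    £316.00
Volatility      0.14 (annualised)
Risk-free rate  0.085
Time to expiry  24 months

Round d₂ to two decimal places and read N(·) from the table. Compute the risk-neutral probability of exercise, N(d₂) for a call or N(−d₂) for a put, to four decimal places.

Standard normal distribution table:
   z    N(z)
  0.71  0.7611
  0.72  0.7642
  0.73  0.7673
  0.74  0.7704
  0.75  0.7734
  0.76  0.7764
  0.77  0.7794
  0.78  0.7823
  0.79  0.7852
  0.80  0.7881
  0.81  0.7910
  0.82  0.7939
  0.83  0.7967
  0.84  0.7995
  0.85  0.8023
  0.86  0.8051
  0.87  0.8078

T = 2;  σ√T = 0.1980
d₁ = [ln(318/316) + (0.085 + ½·0.14²)·2] / (σ√T) = (0.0063 + 0.1896) / 0.1980 = 0.9895 which rounds to 0.99
d₂ = 0.9895 − 0.1980 = 0.7915 which rounds to 0.79
Pr(exercise) under Q = N(d₂) = 0.7852

0.7852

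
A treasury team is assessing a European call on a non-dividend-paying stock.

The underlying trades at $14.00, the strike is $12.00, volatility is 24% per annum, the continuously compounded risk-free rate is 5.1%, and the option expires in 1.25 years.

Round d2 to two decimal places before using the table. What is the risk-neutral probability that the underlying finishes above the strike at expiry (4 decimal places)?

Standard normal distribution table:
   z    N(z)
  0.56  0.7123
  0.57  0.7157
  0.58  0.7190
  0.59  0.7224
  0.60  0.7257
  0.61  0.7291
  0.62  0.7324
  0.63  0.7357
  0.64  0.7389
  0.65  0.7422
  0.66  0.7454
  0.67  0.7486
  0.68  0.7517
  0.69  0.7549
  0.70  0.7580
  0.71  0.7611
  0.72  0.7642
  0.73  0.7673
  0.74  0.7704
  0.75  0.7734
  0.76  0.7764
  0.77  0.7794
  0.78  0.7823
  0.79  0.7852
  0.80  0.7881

0.7517

σ√T = 0.24 × 1.1180 = 0.2683
d₁ = [ln(14/12) + (0.051 + 0.24²/2)·1.25] / 0.2683 = [0.1542 + 0.0997] / 0.2683 = 0.9462 which rounds to 0.95
d₂ = d₁ − σ√T = 0.9462 − 0.2683 = 0.6779 which rounds to 0.68
Risk-neutral Pr[S_T > K] = N(d₂) = N(0.68) = 0.7517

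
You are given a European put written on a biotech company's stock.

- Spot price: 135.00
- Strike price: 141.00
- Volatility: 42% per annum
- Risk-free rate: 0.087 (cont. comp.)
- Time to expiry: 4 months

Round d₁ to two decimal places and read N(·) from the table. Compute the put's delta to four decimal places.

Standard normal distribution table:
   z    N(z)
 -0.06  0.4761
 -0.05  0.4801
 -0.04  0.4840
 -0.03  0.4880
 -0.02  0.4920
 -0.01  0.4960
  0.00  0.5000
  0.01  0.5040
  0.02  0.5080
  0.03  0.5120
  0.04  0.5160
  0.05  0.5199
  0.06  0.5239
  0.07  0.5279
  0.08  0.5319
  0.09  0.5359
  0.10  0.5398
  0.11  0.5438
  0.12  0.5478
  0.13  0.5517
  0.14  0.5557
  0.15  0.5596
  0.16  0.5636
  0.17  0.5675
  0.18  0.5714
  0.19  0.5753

-0.4761

σ√T = 0.42·√0.3333 = 0.2425
d₁ = [ln(135/141) + (0.087 + ½·0.42²)·0.3333] / (σ√T) = (-0.0435 + 0.0584) / 0.2425 = 0.0615 → 0.06
N(d₁) = N(0.06) = 0.5239
Δ_put = N(d₁) − 1 = 0.5239 − 1 = -0.4761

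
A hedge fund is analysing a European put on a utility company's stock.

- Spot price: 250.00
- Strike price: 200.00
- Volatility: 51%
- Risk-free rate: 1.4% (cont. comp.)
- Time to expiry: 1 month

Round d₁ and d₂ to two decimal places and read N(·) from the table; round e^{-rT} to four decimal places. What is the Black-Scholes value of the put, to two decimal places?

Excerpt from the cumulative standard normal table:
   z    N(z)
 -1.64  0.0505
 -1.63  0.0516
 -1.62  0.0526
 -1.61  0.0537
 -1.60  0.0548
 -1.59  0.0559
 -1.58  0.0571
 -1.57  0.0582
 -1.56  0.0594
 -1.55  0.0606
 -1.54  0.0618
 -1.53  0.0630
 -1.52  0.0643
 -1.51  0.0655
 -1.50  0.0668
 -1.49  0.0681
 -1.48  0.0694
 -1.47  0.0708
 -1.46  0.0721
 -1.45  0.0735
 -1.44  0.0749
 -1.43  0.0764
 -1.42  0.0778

0.98

σ√T = 0.51 × 0.2887 = 0.1472
d₁ = [ln(250/200) + (0.014 + 0.51²/2)·0.08333] / 0.1472 = [0.2231 + 0.0120] / 0.1472 = 1.5972 → 1.60
d₂ = d₁ − σ√T = 1.5972 − 0.1472 = 1.4500 → 1.45
exp(−rT) = exp(−0.014·0.08333) = 0.9988
N(−d₂) = N(-1.45) = 0.0735;  N(−d₁) = N(-1.60) = 0.0548
P = 200·0.9988·0.0735 − 250·0.0548 = 14.6824 − 13.7000 = 0.9824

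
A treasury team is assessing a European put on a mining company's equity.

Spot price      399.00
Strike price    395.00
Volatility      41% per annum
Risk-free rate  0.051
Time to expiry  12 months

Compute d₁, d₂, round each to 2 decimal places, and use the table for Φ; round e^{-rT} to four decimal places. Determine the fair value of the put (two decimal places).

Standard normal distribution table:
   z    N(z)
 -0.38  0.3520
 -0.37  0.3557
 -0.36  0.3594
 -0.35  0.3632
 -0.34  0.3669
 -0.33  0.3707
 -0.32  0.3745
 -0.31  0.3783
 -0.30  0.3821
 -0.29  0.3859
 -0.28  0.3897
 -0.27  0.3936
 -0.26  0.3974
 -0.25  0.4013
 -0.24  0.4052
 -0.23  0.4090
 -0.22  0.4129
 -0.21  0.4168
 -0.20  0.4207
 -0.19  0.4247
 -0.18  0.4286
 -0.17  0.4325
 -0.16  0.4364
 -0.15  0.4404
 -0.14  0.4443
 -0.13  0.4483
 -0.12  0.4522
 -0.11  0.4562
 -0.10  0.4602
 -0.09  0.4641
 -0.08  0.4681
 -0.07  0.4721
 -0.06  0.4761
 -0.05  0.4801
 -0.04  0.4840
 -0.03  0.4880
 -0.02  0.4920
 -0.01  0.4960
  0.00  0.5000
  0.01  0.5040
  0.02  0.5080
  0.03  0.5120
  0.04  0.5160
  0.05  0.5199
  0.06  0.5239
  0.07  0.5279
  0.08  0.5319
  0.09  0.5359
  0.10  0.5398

51.74

σ√T = 0.41·√1 = 0.4100
d₁ = [ln(399/395) + (0.051 + 0.41²/2)·1] / 0.4100 = [0.0101 + 0.1350] / 0.4100 = 0.3540 which rounds to 0.35
d₂ = d₁ − σ√T = 0.3540 − 0.4100 = -0.0560 which rounds to -0.06
exp(−rT) = exp(−0.051·1) = 0.9503
P = 395·0.9503·N(0.06) − 399·N(-0.35) = 395·0.9503·0.5239 − 399·0.3632 = 196.6556 − 144.9168 = 51.7388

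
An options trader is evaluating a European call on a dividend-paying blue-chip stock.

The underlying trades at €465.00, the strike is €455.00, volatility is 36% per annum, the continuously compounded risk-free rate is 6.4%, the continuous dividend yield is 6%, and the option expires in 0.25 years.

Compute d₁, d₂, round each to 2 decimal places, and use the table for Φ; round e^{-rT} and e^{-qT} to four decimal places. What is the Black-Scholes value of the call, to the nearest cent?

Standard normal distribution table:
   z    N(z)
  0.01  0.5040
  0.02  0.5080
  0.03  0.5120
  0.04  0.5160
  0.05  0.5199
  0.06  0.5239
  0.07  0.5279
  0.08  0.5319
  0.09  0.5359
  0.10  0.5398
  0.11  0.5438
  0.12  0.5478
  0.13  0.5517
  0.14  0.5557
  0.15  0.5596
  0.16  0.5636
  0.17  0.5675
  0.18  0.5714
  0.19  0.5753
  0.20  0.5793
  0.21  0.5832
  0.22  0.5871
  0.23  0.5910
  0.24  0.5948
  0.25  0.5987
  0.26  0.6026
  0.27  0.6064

σ√T = 0.36 × 0.5000 = 0.1800
d₁ = [ln(465/455) + (0.064 − 0.06 + 0.36²/2)·0.25] / 0.1800 = [0.0217 + 0.0172] / 0.1800 = 0.2163 → 0.22
d₂ = d₁ − σ√T = 0.2163 − 0.1800 = 0.0363 → 0.04
e^(−qT) = e^(−0.06·0.25) = 0.9851;  e^(−rT) = e^(−0.064·0.25) = 0.9841
N(d₁) = N(0.22) = 0.5871;  N(d₂) = N(0.04) = 0.5160
C = 465·0.9851·0.5871 − 455·0.9841·0.5160 = 268.9338 − 231.0470 = 37.8868

€37.89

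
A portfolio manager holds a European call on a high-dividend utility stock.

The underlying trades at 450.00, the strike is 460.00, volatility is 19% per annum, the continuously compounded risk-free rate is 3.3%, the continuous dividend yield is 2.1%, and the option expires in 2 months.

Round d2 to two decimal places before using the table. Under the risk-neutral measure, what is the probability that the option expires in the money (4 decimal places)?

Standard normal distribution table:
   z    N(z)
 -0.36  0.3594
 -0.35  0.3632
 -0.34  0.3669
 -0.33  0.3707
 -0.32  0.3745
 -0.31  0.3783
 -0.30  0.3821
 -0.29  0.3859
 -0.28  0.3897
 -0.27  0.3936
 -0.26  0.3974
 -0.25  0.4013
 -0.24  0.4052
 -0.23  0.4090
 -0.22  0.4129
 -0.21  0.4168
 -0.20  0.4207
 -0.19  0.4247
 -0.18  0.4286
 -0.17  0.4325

0.3821

T = 0.1667;  σ√T = 0.0776
ln(S/K) + (r − q + σ²/2)T = ln(450/460) + (0.033 − 0.021 + 0.19²/2)·0.1667 = -0.0220 + 0.0050 = -0.0170
d₁ = -0.0170 / 0.0776 = -0.2188 ⇒ -0.22
d₂ = d₁ − σ√T = -0.2188 − 0.0776 = -0.2964 ⇒ -0.30
Risk-neutral Pr[S_T > K] = N(d₂) = N(-0.30) = 0.3821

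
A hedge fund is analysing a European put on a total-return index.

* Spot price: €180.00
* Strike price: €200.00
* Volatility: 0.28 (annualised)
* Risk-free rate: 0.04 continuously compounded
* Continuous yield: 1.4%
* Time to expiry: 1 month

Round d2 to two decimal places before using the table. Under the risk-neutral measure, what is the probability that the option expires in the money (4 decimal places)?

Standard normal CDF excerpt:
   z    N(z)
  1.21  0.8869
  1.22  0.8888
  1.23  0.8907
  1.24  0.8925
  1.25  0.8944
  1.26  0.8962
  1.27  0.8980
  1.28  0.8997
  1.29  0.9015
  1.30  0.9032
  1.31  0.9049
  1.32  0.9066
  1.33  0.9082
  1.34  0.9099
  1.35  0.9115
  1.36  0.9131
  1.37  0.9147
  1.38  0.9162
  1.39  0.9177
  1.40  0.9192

T = 0.08333;  σ√T = 0.0808
d₁ = [ln(180/200) + (0.04 − 0.014 + 0.28²/2)·0.08333] / 0.0808 = [-0.1054 + 0.0054] / 0.0808 = -1.2363 → -1.24
d₂ = d₁ − σ√T = -1.2363 − 0.0808 = -1.3171 → -1.32
Risk-neutral Pr[S_T < K] = N(−d₂) = N(1.32) = 0.9066

0.9066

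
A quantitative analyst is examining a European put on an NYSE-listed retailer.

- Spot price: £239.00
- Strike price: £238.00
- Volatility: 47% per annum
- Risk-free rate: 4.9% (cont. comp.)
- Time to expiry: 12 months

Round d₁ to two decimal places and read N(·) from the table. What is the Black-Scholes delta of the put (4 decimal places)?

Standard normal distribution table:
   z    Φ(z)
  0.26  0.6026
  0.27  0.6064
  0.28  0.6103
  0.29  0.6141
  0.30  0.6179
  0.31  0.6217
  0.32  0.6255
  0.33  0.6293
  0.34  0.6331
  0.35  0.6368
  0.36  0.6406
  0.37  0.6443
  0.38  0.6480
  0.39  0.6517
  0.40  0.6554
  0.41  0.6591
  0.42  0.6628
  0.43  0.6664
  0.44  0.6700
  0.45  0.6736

σ√T = 0.47 × 1.0000 = 0.4700
d₁ = [ln(239/238) + (0.049 + ½·0.47²)·1] / (σ√T) = (0.0042 + 0.1594) / 0.4700 = 0.3482 ⇒ 0.35
N(d₁) = N(0.35) = 0.6368
Δ_put = N(d₁) − 1 = 0.6368 − 1 = -0.3632

-0.3632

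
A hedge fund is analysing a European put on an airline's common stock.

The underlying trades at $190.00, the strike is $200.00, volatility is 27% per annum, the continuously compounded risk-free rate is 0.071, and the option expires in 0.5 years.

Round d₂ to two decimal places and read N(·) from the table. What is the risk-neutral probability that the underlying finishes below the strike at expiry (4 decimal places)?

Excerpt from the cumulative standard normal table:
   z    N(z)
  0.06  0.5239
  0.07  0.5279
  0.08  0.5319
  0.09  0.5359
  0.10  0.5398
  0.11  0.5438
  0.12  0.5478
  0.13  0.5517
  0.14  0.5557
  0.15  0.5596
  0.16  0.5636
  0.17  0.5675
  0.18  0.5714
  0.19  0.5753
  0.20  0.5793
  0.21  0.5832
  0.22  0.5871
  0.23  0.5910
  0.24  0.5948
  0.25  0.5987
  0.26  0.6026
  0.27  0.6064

T = 0.5;  σ√T = 0.1909
d₁ = [ln(190/200) + (0.071 + ½·0.27²)·0.5] / (σ√T) = (-0.0513 + 0.0537) / 0.1909 = 0.0127 ≈ 0.01
d₂ = 0.0127 − 0.1909 = -0.1782 ≈ -0.18
Risk-neutral Pr[S_T < K] = N(−d₂) = N(0.18) = 0.5714

0.5714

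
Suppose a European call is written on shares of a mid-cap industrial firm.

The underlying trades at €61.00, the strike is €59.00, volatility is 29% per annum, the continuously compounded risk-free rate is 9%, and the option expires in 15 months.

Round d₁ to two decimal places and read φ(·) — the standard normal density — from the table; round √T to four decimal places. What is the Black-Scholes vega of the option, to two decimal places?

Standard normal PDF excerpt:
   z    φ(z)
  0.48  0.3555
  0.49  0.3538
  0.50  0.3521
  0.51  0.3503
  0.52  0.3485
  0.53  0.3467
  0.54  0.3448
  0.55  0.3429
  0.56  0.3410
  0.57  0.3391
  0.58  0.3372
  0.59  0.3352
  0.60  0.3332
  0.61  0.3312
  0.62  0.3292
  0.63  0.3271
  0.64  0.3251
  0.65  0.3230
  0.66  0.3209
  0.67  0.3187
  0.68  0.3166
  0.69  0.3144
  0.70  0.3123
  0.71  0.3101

22.59

σ√T = 0.29 × 1.1180 = 0.3242
d₁ = [ln(61/59) + (0.09 + 0.29²/2)·1.25] / 0.3242 = [0.0333 + 0.1651] / 0.3242 = 0.6119 ≈ 0.61
√T = √1.25 = 1.1180
φ(d₁) = φ(0.61) = 0.3312
vega = S·φ(d₁)·√T = 61·0.3312·1.1180 = 22.5872
(Call and put vega coincide under Black-Scholes.)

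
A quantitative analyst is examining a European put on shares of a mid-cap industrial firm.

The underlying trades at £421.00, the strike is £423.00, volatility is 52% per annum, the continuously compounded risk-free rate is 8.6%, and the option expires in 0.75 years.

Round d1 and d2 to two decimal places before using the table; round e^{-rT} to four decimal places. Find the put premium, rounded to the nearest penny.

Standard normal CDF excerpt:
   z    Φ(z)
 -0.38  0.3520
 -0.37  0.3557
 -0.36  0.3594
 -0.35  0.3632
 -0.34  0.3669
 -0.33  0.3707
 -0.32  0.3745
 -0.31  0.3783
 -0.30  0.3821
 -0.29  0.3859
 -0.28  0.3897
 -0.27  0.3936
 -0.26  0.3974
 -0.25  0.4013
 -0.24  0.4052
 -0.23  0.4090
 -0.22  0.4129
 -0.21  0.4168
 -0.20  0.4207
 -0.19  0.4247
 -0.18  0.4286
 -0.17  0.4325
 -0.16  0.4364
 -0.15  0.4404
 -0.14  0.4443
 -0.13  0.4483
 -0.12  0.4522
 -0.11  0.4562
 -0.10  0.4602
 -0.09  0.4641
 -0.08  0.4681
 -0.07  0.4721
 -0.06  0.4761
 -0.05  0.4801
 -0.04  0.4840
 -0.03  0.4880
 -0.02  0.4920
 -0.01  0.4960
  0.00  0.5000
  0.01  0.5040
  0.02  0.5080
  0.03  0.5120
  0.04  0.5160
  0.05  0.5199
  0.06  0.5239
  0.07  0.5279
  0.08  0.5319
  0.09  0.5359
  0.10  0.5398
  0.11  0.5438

σ√T = 0.52 × 0.8660 = 0.4503
d₁ = [ln(421/423) + (0.086 + ½·0.52²)·0.75] / (σ√T) = (-0.0047 + 0.1659) / 0.4503 = 0.3579 which rounds to 0.36
d₂ = 0.3579 − 0.4503 = -0.0925 which rounds to -0.09
exp(−rT) = exp(−0.086·0.75) = 0.9375
N(−d₂) = N(0.09) = 0.5359;  N(−d₁) = N(-0.36) = 0.3594
P = 423·0.9375·0.5359 − 421·0.3594 = 212.5178 − 151.3074 = 61.2104

£61.21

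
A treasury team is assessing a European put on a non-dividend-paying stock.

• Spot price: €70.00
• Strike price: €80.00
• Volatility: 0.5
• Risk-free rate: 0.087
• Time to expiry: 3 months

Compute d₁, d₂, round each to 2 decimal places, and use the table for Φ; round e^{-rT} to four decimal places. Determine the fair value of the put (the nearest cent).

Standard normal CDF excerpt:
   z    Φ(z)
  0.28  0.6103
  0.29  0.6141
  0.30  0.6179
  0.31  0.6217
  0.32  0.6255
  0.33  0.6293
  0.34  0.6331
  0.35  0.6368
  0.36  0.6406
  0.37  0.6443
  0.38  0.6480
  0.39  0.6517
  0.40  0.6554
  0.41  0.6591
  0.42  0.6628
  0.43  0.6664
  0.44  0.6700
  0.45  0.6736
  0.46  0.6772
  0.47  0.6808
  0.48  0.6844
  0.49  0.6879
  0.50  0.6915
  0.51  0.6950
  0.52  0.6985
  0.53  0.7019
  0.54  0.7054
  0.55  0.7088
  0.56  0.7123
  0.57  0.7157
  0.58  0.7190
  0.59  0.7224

σ√T = 0.5 × 0.5000 = 0.2500
ln(S/K) + (r + σ²/2)T = ln(70/80) + (0.087 + 0.5²/2)·0.25 = -0.1335 + 0.0530 = -0.0805
d₁ = -0.0805 / 0.2500 = -0.3221 which rounds to -0.32
d₂ = d₁ − σ√T = -0.3221 − 0.2500 = -0.5721 which rounds to -0.57
exp(−rT) = exp(−0.087·0.25) = 0.9785
N(−d₂) = N(0.57) = 0.7157;  N(−d₁) = N(0.32) = 0.6255
P = 80·0.9785·0.7157 − 70·0.6255 = 56.0250 − 43.7850 = 12.2400

€12.24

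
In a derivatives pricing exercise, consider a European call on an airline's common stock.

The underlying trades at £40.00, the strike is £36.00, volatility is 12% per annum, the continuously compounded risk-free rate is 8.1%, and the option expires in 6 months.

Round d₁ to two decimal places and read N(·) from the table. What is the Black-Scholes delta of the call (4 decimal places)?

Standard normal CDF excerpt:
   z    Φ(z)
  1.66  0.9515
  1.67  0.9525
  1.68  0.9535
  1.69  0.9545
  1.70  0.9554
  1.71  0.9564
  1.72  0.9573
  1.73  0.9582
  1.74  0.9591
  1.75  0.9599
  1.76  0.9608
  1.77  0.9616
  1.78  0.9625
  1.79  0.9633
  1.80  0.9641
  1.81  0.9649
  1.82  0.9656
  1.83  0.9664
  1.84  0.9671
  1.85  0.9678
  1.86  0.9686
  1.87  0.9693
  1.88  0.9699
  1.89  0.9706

σ√T = 0.12·√0.5 = 0.0849
d₁ = [ln(40/36) + (0.081 + ½·0.12²)·0.5] / (σ√T) = (0.1054 + 0.0441) / 0.0849 = 1.7614 → 1.76
N(d₁) = N(1.76) = 0.9608
Δ_call = N(d₁) = 0.9608

0.9608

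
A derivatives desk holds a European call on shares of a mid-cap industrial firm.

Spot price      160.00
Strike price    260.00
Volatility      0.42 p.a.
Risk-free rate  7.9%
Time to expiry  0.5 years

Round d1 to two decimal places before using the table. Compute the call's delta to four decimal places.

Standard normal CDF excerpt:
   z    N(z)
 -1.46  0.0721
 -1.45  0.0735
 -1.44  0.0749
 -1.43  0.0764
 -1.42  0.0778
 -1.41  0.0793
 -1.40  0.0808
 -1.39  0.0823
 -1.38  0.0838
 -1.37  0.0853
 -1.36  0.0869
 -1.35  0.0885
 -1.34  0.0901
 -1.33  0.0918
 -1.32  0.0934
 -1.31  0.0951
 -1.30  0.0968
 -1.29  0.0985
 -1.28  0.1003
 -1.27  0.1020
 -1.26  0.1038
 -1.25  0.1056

0.0885

σ√T = 0.42·√0.5 = 0.2970
d₁ = [ln(160/260) + (0.079 + 0.42²/2)·0.5] / 0.2970 = [-0.4855 + 0.0836] / 0.2970 = -1.3533 → -1.35
N(d₁) = N(-1.35) = 0.0885
Δ_call = N(d₁) = 0.0885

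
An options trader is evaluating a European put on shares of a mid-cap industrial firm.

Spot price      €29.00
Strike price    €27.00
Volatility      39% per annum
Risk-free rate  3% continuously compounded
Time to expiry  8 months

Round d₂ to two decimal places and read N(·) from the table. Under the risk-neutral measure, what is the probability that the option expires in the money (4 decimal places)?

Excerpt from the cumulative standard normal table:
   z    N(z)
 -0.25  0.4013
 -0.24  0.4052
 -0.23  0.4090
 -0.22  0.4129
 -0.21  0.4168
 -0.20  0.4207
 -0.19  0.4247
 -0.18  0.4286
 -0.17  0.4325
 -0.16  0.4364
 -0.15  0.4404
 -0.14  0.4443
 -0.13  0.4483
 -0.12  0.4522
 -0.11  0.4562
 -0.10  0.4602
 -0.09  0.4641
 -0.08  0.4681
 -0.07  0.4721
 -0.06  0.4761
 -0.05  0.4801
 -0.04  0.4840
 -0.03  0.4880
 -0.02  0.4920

T = 0.6667;  σ√T = 0.3184
d₁ = [ln(29/27) + (0.03 + ½·0.39²)·0.6667] / (σ√T) = (0.0715 + 0.0707) / 0.3184 = 0.4464 → 0.45
d₂ = 0.4464 − 0.3184 = 0.1280 → 0.13
Pr(exercise) under Q = N(−d₂) = N(-0.13) = 0.4483

0.4483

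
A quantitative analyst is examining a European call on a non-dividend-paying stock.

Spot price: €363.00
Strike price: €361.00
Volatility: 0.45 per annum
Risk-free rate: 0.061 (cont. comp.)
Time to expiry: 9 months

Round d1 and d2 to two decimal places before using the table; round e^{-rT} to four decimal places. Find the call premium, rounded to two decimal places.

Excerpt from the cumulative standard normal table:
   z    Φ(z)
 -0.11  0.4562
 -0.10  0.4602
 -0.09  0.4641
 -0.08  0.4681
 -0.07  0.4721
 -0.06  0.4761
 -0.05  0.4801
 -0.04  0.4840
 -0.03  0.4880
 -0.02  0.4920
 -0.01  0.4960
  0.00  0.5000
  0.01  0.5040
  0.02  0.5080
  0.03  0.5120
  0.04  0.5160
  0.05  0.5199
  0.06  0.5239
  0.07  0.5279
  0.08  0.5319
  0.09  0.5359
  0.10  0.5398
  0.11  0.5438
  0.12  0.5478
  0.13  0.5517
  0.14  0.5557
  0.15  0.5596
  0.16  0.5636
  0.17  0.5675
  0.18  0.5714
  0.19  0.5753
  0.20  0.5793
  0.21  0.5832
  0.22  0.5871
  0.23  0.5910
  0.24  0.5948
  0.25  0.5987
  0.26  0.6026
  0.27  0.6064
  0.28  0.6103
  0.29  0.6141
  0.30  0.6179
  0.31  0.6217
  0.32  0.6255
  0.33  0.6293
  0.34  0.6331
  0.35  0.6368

€64.25

T = 0.75;  σ√T = 0.3897
d₁ = [ln(363/361) + (0.061 + ½·0.45²)·0.75] / (σ√T) = (0.0055 + 0.1217) / 0.3897 = 0.3264 → 0.33
d₂ = 0.3264 − 0.3897 = -0.0633 → -0.06
e^(−rT) = e^(−0.061·0.75) = 0.9553
C = 363·N(0.33) − 361·0.9553·N(-0.06) = 363·0.6293 − 361·0.9553·0.4761 = 228.4359 − 164.1894 = 64.2465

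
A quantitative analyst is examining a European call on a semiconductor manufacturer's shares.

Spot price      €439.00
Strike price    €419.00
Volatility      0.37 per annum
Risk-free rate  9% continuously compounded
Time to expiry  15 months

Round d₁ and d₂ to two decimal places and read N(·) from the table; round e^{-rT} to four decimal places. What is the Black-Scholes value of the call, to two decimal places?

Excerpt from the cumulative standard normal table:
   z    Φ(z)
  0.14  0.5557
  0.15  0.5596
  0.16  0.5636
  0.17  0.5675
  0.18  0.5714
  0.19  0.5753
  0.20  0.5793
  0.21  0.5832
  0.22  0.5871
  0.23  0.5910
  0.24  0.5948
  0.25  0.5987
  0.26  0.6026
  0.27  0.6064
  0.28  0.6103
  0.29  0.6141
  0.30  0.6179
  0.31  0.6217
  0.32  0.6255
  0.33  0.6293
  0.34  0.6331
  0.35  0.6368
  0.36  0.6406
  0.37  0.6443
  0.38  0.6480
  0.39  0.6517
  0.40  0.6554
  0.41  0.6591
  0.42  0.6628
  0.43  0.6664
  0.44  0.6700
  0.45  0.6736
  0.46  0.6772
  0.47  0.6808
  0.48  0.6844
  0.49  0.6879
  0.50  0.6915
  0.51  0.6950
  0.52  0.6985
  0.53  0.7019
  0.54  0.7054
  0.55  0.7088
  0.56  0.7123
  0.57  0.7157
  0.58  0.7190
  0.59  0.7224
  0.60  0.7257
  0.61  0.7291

σ√T = 0.37·√1.25 = 0.4137
d₁ = [ln(439/419) + (0.09 + 0.37²/2)·1.25] / 0.4137 = [0.0466 + 0.1981] / 0.4137 = 0.5915 ⇒ 0.59
d₂ = d₁ − σ√T = 0.5915 − 0.4137 = 0.1778 ⇒ 0.18
e^(−rT) = e^(−0.09·1.25) = 0.8936
C = 439·N(0.59) − 419·0.8936·N(0.18) = 439·0.7224 − 419·0.8936·0.5714 = 317.1336 − 213.9427 = 103.1909

€103.19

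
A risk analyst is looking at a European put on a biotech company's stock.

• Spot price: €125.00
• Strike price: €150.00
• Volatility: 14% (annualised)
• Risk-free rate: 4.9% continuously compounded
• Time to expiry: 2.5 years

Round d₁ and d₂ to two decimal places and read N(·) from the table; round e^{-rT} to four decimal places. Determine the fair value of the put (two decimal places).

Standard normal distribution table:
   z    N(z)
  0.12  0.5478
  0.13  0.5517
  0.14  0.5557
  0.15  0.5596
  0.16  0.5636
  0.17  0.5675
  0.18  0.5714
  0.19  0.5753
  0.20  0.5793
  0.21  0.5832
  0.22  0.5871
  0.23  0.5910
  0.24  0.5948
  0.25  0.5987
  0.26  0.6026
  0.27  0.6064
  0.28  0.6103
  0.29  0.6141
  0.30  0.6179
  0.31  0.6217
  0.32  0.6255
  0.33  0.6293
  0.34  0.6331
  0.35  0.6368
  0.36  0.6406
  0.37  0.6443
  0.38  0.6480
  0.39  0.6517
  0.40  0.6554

σ√T = 0.14 × 1.5811 = 0.2214
d₁ = [ln(125/150) + (0.049 + ½·0.14²)·2.5] / (σ√T) = (-0.1823 + 0.1470) / 0.2214 = -0.1596 ⇒ -0.16
d₂ = -0.1596 − 0.2214 = -0.3809 ⇒ -0.38
e^(−rT) = e^(−0.049·2.5) = 0.8847
P = 150·0.8847·N(0.38) − 125·N(0.16) = 150·0.8847·0.6480 − 125·0.5636 = 85.9928 − 70.4500 = 15.5428

€15.54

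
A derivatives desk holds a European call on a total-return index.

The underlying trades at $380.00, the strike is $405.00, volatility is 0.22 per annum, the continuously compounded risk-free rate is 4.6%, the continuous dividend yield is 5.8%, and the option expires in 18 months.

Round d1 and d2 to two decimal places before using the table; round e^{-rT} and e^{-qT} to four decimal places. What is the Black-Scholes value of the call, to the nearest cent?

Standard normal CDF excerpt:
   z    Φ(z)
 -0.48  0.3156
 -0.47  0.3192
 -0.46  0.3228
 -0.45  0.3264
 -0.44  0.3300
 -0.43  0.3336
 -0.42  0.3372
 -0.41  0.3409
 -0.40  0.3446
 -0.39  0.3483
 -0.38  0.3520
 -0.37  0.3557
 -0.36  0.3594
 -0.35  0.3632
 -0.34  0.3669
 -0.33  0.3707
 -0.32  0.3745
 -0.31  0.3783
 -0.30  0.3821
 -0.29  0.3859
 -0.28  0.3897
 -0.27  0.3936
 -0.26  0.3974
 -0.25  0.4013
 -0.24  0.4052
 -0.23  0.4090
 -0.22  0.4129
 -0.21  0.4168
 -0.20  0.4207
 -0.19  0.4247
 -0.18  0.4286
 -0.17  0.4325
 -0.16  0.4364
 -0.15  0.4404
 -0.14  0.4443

T = 1.5;  σ√T = 0.2694
d₁ = [ln(380/405) + (0.046 − 0.058 + ½·0.22²)·1.5] / (σ√T) = (-0.0637 + 0.0183) / 0.2694 = -0.1686 ⇒ -0.17
d₂ = -0.1686 − 0.2694 = -0.4380 ⇒ -0.44
e^(−qT) = e^(−0.058·1.5) = 0.9167;  e^(−rT) = e^(−0.046·1.5) = 0.9333
C = 380·0.9167·N(-0.17) − 405·0.9333·N(-0.44) = 380·0.9167·0.4325 − 405·0.9333·0.3300 = 150.6596 − 124.7355 = 25.9241

$25.92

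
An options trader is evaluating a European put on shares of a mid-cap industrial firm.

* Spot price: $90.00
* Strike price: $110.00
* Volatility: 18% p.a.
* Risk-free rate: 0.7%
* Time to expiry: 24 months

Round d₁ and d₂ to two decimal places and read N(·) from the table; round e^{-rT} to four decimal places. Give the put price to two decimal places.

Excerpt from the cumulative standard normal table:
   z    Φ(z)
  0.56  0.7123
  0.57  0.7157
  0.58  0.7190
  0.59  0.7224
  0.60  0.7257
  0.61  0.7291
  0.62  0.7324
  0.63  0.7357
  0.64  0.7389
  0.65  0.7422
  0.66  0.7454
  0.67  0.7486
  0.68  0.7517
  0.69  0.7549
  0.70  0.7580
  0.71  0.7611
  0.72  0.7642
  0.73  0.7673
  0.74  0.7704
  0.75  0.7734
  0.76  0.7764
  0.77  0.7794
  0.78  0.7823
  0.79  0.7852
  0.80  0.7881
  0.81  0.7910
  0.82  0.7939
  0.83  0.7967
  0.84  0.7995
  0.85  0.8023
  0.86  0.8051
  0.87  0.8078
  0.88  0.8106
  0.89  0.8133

$21.71

T = 2;  σ√T = 0.2546
d₁ = [ln(90/110) + (0.007 + 0.18²/2)·2] / 0.2546 = [-0.2007 + 0.0464] / 0.2546 = -0.6060 ≈ -0.61
d₂ = d₁ − σ√T = -0.6060 − 0.2546 = -0.8606 ≈ -0.86
e^(−rT) = e^(−0.007·2) = 0.9861
P = 110·0.9861·N(0.86) − 90·N(0.61) = 110·0.9861·0.8051 − 90·0.7291 = 87.3300 − 65.6190 = 21.7110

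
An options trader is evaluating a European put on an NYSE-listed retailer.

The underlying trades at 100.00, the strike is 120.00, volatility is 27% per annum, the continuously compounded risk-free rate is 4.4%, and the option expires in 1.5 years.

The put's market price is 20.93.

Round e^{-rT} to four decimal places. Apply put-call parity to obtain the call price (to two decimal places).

8.60

e^(−rT) = e^(−0.044·1.5) = 0.9361
Put-call parity: C − P = S − K·e^(−rT) = 100 − 120·0.9361 = 100 − 112.3320 = -12.3320
C = P + (C − P) = 20.93 + (-12.3320) = 8.5980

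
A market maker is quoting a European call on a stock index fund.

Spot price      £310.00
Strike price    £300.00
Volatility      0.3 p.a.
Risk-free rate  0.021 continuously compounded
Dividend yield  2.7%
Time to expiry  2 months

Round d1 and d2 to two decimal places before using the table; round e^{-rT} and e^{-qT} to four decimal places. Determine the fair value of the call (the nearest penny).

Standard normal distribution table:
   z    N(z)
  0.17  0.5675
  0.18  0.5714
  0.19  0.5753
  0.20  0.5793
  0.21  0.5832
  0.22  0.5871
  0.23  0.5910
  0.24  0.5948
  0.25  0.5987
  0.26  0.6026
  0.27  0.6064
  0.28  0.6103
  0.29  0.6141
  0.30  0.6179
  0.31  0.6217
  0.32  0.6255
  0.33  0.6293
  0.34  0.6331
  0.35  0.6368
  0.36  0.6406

£19.85

σ√T = 0.3 × 0.4082 = 0.1225
ln(S/K) + (r − q + σ²/2)T = ln(310/300) + (0.021 − 0.027 + 0.3²/2)·0.1667 = 0.0328 + 0.0065 = 0.0393
d₁ = 0.0393 / 0.1225 = 0.3208 → 0.32
d₂ = d₁ − σ√T = 0.3208 − 0.1225 = 0.1983 → 0.20
exp(−qT) = exp(−0.027·0.1667) = 0.9955;  exp(−rT) = exp(−0.021·0.1667) = 0.9965
N(d₁) = N(0.32) = 0.6255;  N(d₂) = N(0.20) = 0.5793
C = 310·0.9955·0.6255 − 300·0.9965·0.5793 = 193.0324 − 173.1817 = 19.8507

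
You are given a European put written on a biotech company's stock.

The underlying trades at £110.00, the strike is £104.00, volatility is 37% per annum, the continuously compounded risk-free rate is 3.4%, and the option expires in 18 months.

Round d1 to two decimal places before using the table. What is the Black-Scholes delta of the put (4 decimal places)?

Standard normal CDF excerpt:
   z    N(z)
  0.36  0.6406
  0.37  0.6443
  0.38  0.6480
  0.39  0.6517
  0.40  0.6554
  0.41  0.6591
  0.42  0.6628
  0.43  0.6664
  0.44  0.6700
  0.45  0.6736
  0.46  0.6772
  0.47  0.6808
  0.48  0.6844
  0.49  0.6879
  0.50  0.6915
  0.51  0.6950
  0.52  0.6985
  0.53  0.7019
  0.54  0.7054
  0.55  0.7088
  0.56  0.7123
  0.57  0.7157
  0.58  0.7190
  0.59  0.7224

σ√T = 0.37·√1.5 = 0.4532
d₁ = [ln(110/104) + (0.034 + ½·0.37²)·1.5] / (σ√T) = (0.0561 + 0.1537) / 0.4532 = 0.4629 which rounds to 0.46
N(d₁) = N(0.46) = 0.6772
Δ_put = N(d₁) − 1 = 0.6772 − 1 = -0.3228

-0.3228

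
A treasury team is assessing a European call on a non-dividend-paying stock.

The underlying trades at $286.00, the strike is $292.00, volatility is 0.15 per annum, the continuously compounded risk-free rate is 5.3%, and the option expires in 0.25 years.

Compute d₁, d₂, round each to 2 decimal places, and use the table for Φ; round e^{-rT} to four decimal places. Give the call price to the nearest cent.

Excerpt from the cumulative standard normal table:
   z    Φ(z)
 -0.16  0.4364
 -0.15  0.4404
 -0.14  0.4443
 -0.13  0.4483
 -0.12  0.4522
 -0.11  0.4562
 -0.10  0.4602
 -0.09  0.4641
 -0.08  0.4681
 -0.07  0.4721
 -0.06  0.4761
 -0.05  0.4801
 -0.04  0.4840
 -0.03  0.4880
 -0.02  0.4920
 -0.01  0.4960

$8.14

T = 0.25;  σ√T = 0.0750
d₁ = [ln(286/292) + (0.053 + ½·0.15²)·0.25] / (σ√T) = (-0.0208 + 0.0161) / 0.0750 = -0.0627 ≈ -0.06
d₂ = -0.0627 − 0.0750 = -0.1377 ≈ -0.14
e^(−rT) = e^(−0.053·0.25) = 0.9868
N(d₁) = N(-0.06) = 0.4761;  N(d₂) = N(-0.14) = 0.4443
C = 286·0.4761 − 292·0.9868·0.4443 = 136.1646 − 128.0231 = 8.1415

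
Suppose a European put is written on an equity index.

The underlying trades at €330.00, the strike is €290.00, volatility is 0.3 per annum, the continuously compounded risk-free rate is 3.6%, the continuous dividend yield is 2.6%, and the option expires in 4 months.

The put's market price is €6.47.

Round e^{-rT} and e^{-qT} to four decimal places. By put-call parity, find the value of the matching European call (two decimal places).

exp(−qT) = exp(−0.026·0.3333) = 0.9914;  exp(−rT) = exp(−0.036·0.3333) = 0.9881
Put-call parity: C − P = S·e^(−qT) − K·e^(−rT) = 330·0.9914 − 290·0.9881 = 327.1620 − 286.5490 = 40.6130
C = P + (C − P) = 6.47 + (40.6130) = 47.0830

€47.08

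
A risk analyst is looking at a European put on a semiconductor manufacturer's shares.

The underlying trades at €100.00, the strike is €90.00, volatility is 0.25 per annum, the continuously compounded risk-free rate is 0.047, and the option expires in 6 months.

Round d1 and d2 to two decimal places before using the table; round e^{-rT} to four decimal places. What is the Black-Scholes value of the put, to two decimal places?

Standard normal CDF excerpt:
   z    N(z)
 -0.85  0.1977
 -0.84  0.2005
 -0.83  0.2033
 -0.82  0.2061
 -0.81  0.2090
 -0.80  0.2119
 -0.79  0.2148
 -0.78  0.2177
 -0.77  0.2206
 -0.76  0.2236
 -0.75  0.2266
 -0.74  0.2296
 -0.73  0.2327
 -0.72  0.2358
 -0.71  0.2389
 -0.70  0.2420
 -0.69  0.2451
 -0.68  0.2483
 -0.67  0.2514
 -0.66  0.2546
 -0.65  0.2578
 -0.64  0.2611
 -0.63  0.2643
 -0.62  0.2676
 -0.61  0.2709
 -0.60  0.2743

T = 0.5;  σ√T = 0.1768
d₁ = [ln(100/90) + (0.047 + 0.25²/2)·0.5] / 0.1768 = [0.1054 + 0.0391] / 0.1768 = 0.8173 which rounds to 0.82
d₂ = d₁ − σ√T = 0.8173 − 0.1768 = 0.6406 which rounds to 0.64
e^(−rT) = e^(−0.047·0.5) = 0.9768
N(−d₂) = N(-0.64) = 0.2611;  N(−d₁) = N(-0.82) = 0.2061
P = 90·0.9768·0.2611 − 100·0.2061 = 22.9538 − 20.6100 = 2.3438

€2.34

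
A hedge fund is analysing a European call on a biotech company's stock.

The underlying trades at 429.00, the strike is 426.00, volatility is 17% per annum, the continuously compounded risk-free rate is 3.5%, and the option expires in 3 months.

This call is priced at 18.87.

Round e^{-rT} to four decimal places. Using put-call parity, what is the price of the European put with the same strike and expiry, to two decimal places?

exp(−rT) = exp(−0.035·0.25) = 0.9913
Put-call parity: C − P = S − K·e^(−rT) = 429 − 426·0.9913 = 429 − 422.2938 = 6.7062
P = C − (C − P) = 18.87 − (6.7062) = 12.1638

12.16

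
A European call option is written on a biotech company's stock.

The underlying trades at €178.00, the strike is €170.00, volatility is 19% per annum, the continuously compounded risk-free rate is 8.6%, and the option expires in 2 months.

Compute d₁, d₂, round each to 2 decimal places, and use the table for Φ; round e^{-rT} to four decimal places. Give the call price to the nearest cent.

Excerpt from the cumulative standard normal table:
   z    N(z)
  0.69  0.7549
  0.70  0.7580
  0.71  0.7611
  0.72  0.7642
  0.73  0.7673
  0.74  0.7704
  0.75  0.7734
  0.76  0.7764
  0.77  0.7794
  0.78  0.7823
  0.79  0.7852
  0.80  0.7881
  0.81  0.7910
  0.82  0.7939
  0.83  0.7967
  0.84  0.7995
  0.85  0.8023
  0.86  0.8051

€12.21

σ√T = 0.19·√0.1667 = 0.0776
d₁ = [ln(178/170) + (0.086 + ½·0.19²)·0.1667] / (σ√T) = (0.0460 + 0.0173) / 0.0776 = 0.8164 ⇒ 0.82
d₂ = 0.8164 − 0.0776 = 0.7388 ⇒ 0.74
e^(−rT) = e^(−0.086·0.1667) = 0.9858
N(d₁) = N(0.82) = 0.7939;  N(d₂) = N(0.74) = 0.7704
C = 178·0.7939 − 170·0.9858·0.7704 = 141.3142 − 129.1083 = 12.2059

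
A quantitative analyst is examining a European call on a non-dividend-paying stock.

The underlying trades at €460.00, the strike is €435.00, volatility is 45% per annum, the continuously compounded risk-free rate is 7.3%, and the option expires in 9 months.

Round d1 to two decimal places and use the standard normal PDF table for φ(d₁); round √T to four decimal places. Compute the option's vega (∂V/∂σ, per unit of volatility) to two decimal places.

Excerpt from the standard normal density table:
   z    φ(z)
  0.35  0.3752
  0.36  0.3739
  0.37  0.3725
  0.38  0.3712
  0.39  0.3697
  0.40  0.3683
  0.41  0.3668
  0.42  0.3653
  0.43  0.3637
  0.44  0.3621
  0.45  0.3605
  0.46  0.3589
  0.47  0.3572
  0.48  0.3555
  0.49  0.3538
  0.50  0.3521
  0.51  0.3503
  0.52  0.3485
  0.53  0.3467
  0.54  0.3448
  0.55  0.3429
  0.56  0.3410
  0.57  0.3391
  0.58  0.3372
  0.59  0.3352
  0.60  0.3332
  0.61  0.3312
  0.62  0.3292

141.62

T = 0.75;  σ√T = 0.3897
ln(S/K) + (r + σ²/2)T = ln(460/435) + (0.073 + 0.45²/2)·0.75 = 0.0559 + 0.1307 = 0.1866
d₁ = 0.1866 / 0.3897 = 0.4787 which rounds to 0.48
√T = √0.75 = 0.8660
φ(d₁) = φ(0.48) = 0.3555
vega = S·φ(d₁)·√T = 460·0.3555·0.8660 = 141.6170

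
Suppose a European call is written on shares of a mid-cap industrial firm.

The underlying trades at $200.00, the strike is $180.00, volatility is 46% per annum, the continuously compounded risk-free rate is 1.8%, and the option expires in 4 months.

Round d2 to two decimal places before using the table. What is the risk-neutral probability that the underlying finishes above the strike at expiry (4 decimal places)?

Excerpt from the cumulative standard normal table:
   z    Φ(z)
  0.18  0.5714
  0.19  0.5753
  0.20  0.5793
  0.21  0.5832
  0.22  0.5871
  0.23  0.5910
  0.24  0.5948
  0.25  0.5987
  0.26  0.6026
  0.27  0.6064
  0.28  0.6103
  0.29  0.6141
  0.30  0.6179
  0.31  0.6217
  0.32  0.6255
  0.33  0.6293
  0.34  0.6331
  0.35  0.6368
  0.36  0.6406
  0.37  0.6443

σ√T = 0.46 × 0.5774 = 0.2656
d₁ = [ln(200/180) + (0.018 + 0.46²/2)·0.3333] / 0.2656 = [0.1054 + 0.0413] / 0.2656 = 0.5521 ≈ 0.55
d₂ = d₁ − σ√T = 0.5521 − 0.2656 = 0.2865 ≈ 0.29
Pr(exercise) under Q = N(d₂) = 0.6141

0.6141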